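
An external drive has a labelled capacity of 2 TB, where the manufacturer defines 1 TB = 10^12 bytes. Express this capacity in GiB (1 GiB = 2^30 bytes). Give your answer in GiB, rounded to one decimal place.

1,862.6 GiB

2 TB = 2 × 10^12 bytes = 2,000,000,000,000 bytes
1 GiB = 1,073,741,824 bytes
2,000,000,000,000 / 1,073,741,824 = 1,862.6 GiB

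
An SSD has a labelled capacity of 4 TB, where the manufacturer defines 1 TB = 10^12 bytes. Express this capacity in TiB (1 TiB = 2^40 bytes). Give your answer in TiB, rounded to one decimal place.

4 TB = 4 × 10^12 bytes = 4,000,000,000,000 bytes
1 TiB = 1,099,511,627,776 bytes
4,000,000,000,000 / 1,099,511,627,776 = 3.6 TiB

3.6 TiB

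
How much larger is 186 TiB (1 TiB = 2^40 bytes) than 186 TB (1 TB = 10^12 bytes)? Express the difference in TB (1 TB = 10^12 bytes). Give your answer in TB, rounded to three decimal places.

18.509 TB

186 TiB = 186 × 1,099,511,627,776 = 204,509,162,766,336 bytes
186 TB = 186 × 1,000,000,000,000 = 186,000,000,000,000 bytes
difference = 18,509,162,766,336 bytes
18,509,162,766,336 / 1,000,000,000,000 = 18.509 TB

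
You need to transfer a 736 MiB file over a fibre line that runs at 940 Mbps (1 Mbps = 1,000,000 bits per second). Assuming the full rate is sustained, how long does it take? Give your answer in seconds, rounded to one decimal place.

6.6 seconds

736 MiB = 771,751,936 bytes = 6,174,015,488 bits
940 Mbps = 940,000,000 bits/s
time = 6,174,015,488 / 940,000,000 = 6.6 s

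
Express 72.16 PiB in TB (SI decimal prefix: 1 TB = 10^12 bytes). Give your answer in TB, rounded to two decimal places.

81,244.94 TB

72.16 PiB = 72.16 × 2^50 bytes = 81,244,937,277,763,747.84 bytes
1 TB = 10^12 bytes = 1,000,000,000,000 bytes
81,244,937,277,763,747.84 / 1,000,000,000,000 = 81,244.94 TB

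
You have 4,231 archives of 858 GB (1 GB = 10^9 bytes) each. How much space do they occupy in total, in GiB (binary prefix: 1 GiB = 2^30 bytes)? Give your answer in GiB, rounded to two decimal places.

Total = 4,231 × 858 GB = 3,630,198 GB
= 3,630,198 × 1,000,000,000 bytes = 3,630,198,000,000,000 bytes
1 GiB = 1,073,741,824 bytes
3,630,198,000,000,000 / 1,073,741,824 = 3,380,885.35 GiB

3,380,885.35 GiB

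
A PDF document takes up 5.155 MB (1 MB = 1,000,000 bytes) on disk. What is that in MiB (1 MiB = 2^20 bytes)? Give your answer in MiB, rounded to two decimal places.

4.92 MiB

5.155 MB = 5.155 × 10^6 bytes = 5,155,000 bytes
1 MiB = 2^20 bytes = 1,048,576 bytes
5,155,000 / 1,048,576 = 4.92 MiB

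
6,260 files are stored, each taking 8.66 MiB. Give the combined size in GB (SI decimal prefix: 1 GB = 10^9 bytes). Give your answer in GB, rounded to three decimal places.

56.845 GB

Total = 6,260 × 8.66 MiB = 54211.6 MiB
= 54211.6 × 1,048,576 bytes = 56,844,982,681.6 bytes
1 GB = 1,000,000,000 bytes
56,844,982,681.6 / 1,000,000,000 = 56.845 GB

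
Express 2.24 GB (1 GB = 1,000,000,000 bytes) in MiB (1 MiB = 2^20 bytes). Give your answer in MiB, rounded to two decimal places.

2,136.23 MiB

2.24 GB = 2.24 × 10^9 bytes = 2,240,000,000 bytes
1 MiB = 1,048,576 bytes
2,240,000,000 / 1,048,576 = 2,136.23 MiB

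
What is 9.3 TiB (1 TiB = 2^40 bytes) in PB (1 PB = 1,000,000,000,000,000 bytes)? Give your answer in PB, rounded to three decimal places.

0.010 PB

9.3 TiB × 1,099,511,627,776 bytes/TiB = 10,225,458,138,316.8 bytes
1 PB = 1,000,000,000,000,000 bytes
10,225,458,138,316.8 / 1,000,000,000,000,000 = 0.010 PB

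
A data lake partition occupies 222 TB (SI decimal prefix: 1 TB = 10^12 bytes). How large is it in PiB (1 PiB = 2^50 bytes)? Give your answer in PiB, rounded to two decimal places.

222 TB × 1,000,000,000,000 bytes/TB = 222,000,000,000,000 bytes
1 PiB = 2^50 bytes = 1,125,899,906,842,624 bytes
222,000,000,000,000 / 1,125,899,906,842,624 = 0.20 PiB

0.20 PiB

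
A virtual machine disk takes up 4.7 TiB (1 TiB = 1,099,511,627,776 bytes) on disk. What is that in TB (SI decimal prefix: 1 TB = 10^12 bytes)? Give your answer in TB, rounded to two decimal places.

5.17 TB

4.7 TiB × 1,099,511,627,776 bytes/TiB = 5,167,704,650,547.2 bytes
1 TB = 10^12 bytes = 1,000,000,000,000 bytes
5,167,704,650,547.2 / 1,000,000,000,000 = 5.17 TB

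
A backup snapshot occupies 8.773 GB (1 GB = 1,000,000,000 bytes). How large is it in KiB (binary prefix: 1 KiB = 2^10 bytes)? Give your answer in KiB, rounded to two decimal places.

8,567,382.81 KiB

8.773 GB × 1,000,000,000 bytes/GB = 8,773,000,000 bytes
1 KiB = 1,024 bytes
8,773,000,000 / 1,024 = 8,567,382.81 KiB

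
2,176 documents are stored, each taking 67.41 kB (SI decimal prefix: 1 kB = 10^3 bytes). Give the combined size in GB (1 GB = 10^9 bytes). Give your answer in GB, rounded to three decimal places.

Total = 2,176 × 67.41 kB = 146684.16 kB
= 146684.16 × 1,000 bytes = 146,684,160 bytes
1 GB = 1,000,000,000 bytes
146,684,160 / 1,000,000,000 = 0.147 GB

0.147 GB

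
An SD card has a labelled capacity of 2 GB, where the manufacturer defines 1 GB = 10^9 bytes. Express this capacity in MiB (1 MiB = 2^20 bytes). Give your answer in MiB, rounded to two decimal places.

1,907.35 MiB

2 GB = 2 × 10^9 bytes = 2,000,000,000 bytes
1 MiB = 2^20 bytes = 1,048,576 bytes
2,000,000,000 / 1,048,576 = 1,907.35 MiB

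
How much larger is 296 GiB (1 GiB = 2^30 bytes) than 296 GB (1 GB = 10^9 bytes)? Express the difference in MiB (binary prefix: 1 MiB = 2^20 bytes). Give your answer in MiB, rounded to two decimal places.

20,816.40 MiB

296 GiB = 296 × 1,073,741,824 = 317,827,579,904 bytes
296 GB = 296 × 1,000,000,000 = 296,000,000,000 bytes
difference = 21,827,579,904 bytes
21,827,579,904 / 1,048,576 = 20,816.40 MiB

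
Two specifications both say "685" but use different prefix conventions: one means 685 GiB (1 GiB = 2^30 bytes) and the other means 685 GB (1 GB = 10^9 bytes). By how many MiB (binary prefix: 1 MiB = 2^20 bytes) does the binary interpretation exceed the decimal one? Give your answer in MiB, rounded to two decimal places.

48,173.09 MiB

685 GiB = 685 × 1,073,741,824 = 735,513,149,440 bytes
685 GB = 685 × 1,000,000,000 = 685,000,000,000 bytes
difference = 50,513,149,440 bytes
50,513,149,440 / 1,048,576 = 48,173.09 MiB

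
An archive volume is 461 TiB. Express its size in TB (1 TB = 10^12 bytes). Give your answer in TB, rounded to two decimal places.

506.87 TB

461 TiB = 461 × 2^40 bytes = 506,874,860,404,736 bytes
1 TB = 1,000,000,000,000 bytes
506,874,860,404,736 / 1,000,000,000,000 = 506.87 TB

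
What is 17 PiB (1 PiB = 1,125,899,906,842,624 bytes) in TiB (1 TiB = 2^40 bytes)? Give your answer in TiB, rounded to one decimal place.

17 PiB × 1,125,899,906,842,624 bytes/PiB = 19,140,298,416,324,608 bytes
1 TiB = 2^40 bytes = 1,099,511,627,776 bytes
19,140,298,416,324,608 / 1,099,511,627,776 = 17,408.0 TiB

17,408.0 TiB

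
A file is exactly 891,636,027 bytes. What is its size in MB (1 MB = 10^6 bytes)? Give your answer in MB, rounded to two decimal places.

891,636,027 bytes given.
1 MB = 1,000,000 bytes
891,636,027 / 1,000,000 = 891.64 MB

891.64 MB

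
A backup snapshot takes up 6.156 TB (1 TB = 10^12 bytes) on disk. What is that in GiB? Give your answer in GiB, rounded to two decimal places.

6.156 TB × 1,000,000,000,000 bytes/TB = 6,156,000,000,000 bytes
1 GiB = 1,073,741,824 bytes
6,156,000,000,000 / 1,073,741,824 = 5,733.22 GiB

5,733.22 GiB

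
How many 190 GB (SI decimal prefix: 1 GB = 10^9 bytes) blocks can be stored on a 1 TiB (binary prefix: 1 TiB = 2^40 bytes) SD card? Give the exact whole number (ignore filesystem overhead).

Capacity: 1 TiB = 1,099,511,627,776 bytes
Per item: 190 GB = 190,000,000,000 bytes
⌊1,099,511,627,776 / 190,000,000,000⌋ = 5

5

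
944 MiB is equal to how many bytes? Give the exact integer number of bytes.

944 × 1,048,576 = 989,855,744 bytes  (1 MiB = 2^20 bytes)

989,855,744 bytes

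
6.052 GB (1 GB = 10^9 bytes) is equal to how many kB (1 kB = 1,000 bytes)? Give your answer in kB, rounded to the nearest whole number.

6,052,000 kB

6.052 GB = 6.052 × 10^9 bytes = 6,052,000,000 bytes
1 kB = 1,000 bytes
6,052,000,000 / 1,000 = 6,052,000 kB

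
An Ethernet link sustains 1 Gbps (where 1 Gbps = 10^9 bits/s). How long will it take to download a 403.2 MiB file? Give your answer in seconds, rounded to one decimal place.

3.4 seconds

403.2 MiB = 422,785,843.2 bytes = 3,382,286,745.6 bits
1 Gbps = 1,000,000,000 bits/s
time = 3,382,286,745.6 / 1,000,000,000 = 3.4 s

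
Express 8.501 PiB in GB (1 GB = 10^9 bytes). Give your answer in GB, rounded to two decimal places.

8.501 PiB × 1,125,899,906,842,624 bytes/PiB = 9,571,275,108,069,146.624 bytes
1 GB = 1,000,000,000 bytes
9,571,275,108,069,146.624 / 1,000,000,000 = 9,571,275.11 GB

9,571,275.11 GB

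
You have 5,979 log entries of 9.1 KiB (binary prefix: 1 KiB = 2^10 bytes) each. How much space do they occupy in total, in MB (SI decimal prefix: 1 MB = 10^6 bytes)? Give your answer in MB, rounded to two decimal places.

55.71 MB

Total = 5,979 × 9.1 KiB = 54408.9 KiB
= 54408.9 × 1,024 bytes = 55,714,713.6 bytes
1 MB = 1,000,000 bytes
55,714,713.6 / 1,000,000 = 55.71 MB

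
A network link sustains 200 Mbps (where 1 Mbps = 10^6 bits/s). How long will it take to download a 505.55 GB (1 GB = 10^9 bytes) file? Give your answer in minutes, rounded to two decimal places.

337.03 minutes

505.55 GB = 505,550,000,000 bytes = 4,044,400,000,000 bits
200 Mbps = 200,000,000 bits/s
time = 4,044,400,000,000 / 200,000,000 = 20,222.000 s
20,222.000 s / 60 = 337.03 minutes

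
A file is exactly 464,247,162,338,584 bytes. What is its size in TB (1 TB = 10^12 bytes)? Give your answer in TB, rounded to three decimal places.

464.247 TB

464,247,162,338,584 bytes given.
1 TB = 10^12 bytes = 1,000,000,000,000 bytes
464,247,162,338,584 / 1,000,000,000,000 = 464.247 TB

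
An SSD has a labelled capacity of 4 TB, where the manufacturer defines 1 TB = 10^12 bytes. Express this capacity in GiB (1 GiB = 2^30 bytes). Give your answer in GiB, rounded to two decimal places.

4 TB × 1,000,000,000,000 bytes/TB = 4,000,000,000,000 bytes
1 GiB = 2^30 bytes = 1,073,741,824 bytes
4,000,000,000,000 / 1,073,741,824 = 3,725.29 GiB

3,725.29 GiB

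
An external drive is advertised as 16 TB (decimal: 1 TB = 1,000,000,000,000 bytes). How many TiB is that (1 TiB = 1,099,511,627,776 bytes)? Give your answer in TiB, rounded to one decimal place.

16 TB = 16 × 10^12 bytes = 16,000,000,000,000 bytes
1 TiB = 2^40 bytes = 1,099,511,627,776 bytes
16,000,000,000,000 / 1,099,511,627,776 = 14.6 TiB

14.6 TiB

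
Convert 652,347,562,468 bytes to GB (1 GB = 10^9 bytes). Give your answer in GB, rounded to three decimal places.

652,347,562,468 bytes given.
1 GB = 1,000,000,000 bytes
652,347,562,468 / 1,000,000,000 = 652.348 GB

652.348 GB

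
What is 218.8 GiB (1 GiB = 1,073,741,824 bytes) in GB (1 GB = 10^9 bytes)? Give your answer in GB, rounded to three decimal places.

234.935 GB

218.8 GiB = 218.8 × 2^30 bytes = 234,934,711,091.2 bytes
1 GB = 10^9 bytes = 1,000,000,000 bytes
234,934,711,091.2 / 1,000,000,000 = 234.935 GB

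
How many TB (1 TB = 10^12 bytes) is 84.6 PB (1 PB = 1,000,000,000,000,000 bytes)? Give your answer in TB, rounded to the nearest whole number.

84,600 TB

84.6 PB × 1,000,000,000,000,000 bytes/PB = 84,600,000,000,000,000 bytes
1 TB = 10^12 bytes = 1,000,000,000,000 bytes
84,600,000,000,000,000 / 1,000,000,000,000 = 84,600 TB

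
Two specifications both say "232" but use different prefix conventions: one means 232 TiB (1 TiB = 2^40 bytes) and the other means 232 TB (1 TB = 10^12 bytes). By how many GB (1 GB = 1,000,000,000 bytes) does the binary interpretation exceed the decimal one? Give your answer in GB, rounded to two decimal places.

232 TiB = 232 × 1,099,511,627,776 = 255,086,697,644,032 bytes
232 TB = 232 × 1,000,000,000,000 = 232,000,000,000,000 bytes
difference = 23,086,697,644,032 bytes
23,086,697,644,032 / 1,000,000,000 = 23,086.70 GB

23,086.70 GB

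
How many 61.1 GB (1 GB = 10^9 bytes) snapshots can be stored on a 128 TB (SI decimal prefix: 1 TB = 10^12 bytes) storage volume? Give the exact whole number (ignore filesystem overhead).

Capacity: 128 TB = 128,000,000,000,000 bytes
Per item: 61.1 GB = 61,100,000,000 bytes
⌊128,000,000,000,000 / 61,100,000,000⌋ = 2,094

2,094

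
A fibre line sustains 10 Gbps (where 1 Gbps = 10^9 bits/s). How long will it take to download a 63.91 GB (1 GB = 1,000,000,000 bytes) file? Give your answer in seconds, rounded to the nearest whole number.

51 seconds

63.91 GB = 63,910,000,000 bytes = 511,280,000,000 bits
10 Gbps = 10,000,000,000 bits/s
time = 511,280,000,000 / 10,000,000,000 = 51 s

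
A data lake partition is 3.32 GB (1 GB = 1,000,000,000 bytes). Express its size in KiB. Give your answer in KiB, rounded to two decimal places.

3,242,187.50 KiB

3.32 GB = 3.32 × 10^9 bytes = 3,320,000,000 bytes
1 KiB = 2^10 bytes = 1,024 bytes
3,320,000,000 / 1,024 = 3,242,187.50 KiB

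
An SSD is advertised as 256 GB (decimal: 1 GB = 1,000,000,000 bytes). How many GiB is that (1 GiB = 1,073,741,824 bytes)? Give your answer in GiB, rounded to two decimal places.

238.42 GiB

256 GB = 256 × 10^9 bytes = 256,000,000,000 bytes
1 GiB = 1,073,741,824 bytes
256,000,000,000 / 1,073,741,824 = 238.42 GiB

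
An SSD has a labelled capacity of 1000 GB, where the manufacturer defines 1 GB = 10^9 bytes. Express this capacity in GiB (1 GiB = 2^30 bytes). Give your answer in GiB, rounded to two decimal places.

931.32 GiB

1000 GB × 1,000,000,000 bytes/GB = 1,000,000,000,000 bytes
1 GiB = 2^30 bytes = 1,073,741,824 bytes
1,000,000,000,000 / 1,073,741,824 = 931.32 GiB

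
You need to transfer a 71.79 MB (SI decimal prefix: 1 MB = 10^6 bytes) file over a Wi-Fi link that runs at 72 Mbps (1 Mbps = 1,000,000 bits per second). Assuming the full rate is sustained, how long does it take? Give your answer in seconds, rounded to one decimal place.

71.79 MB = 71,790,000 bytes = 574,320,000 bits
72 Mbps = 72,000,000 bits/s
time = 574,320,000 / 72,000,000 = 8.0 s

8.0 seconds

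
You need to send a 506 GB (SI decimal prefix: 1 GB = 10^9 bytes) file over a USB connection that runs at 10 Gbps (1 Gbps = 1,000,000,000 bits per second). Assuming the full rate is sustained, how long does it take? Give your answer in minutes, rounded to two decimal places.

506 GB = 506,000,000,000 bytes = 4,048,000,000,000 bits
10 Gbps = 10,000,000,000 bits/s
time = 4,048,000,000,000 / 10,000,000,000 = 404.800 s
404.800 s / 60 = 6.75 minutes

6.75 minutes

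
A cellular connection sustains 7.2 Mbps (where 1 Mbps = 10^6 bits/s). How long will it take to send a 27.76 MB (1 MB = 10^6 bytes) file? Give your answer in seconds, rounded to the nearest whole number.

31 seconds

27.76 MB = 27,760,000 bytes = 222,080,000 bits
7.2 Mbps = 7,200,000 bits/s
time = 222,080,000 / 7,200,000 = 31 s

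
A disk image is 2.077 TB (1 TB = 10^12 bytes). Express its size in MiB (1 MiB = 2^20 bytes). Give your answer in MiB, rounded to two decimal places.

1,980,781.56 MiB

2.077 TB × 1,000,000,000,000 bytes/TB = 2,077,000,000,000 bytes
1 MiB = 2^20 bytes = 1,048,576 bytes
2,077,000,000,000 / 1,048,576 = 1,980,781.56 MiB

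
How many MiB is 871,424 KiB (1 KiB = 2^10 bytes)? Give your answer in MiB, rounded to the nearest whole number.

871,424 KiB = 871,424 × 2^10 bytes = 892,338,176 bytes
1 MiB = 1,048,576 bytes
892,338,176 / 1,048,576 = 851 MiB

851 MiB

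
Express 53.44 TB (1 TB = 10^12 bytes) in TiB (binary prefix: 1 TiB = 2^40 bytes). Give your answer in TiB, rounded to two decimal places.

53.44 TB = 53.44 × 10^12 bytes = 53,440,000,000,000 bytes
1 TiB = 1,099,511,627,776 bytes
53,440,000,000,000 / 1,099,511,627,776 = 48.60 TiB

48.60 TiB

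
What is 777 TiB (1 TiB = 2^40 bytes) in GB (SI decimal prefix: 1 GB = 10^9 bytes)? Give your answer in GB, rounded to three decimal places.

777 TiB = 777 × 2^40 bytes = 854,320,534,781,952 bytes
1 GB = 1,000,000,000 bytes
854,320,534,781,952 / 1,000,000,000 = 854,320.535 GB

854,320.535 GB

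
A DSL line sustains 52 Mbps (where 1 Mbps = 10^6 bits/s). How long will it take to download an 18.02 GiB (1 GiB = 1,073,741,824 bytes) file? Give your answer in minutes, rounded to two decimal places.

18.02 GiB = 19,348,827,668.48 bytes = 154,790,621,347.84 bits
52 Mbps = 52,000,000 bits/s
time = 154,790,621,347.84 / 52,000,000 = 2,976.743 s
2,976.743 s / 60 = 49.61 minutes

49.61 minutes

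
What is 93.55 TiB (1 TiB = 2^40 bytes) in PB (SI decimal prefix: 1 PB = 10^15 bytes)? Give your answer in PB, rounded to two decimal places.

0.10 PB

93.55 TiB = 93.55 × 2^40 bytes = 102,859,312,778,444.8 bytes
1 PB = 1,000,000,000,000,000 bytes
102,859,312,778,444.8 / 1,000,000,000,000,000 = 0.10 PB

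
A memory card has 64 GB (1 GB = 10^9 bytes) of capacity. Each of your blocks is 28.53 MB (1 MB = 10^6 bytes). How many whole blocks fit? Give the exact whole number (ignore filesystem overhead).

2,243

Capacity: 64 GB = 64,000,000,000 bytes
Per item: 28.53 MB = 28,530,000 bytes
⌊64,000,000,000 / 28,530,000⌋ = 2,243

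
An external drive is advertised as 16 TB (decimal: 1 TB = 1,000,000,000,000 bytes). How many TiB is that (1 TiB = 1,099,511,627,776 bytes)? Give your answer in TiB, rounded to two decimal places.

14.55 TiB

16 TB = 16 × 10^12 bytes = 16,000,000,000,000 bytes
1 TiB = 2^40 bytes = 1,099,511,627,776 bytes
16,000,000,000,000 / 1,099,511,627,776 = 14.55 TiB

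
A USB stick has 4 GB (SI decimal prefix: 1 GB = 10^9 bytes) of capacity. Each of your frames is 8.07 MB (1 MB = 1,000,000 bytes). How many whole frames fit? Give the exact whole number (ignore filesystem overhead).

495

Capacity: 4 GB = 4,000,000,000 bytes
Per item: 8.07 MB = 8,070,000 bytes
⌊4,000,000,000 / 8,070,000⌋ = 495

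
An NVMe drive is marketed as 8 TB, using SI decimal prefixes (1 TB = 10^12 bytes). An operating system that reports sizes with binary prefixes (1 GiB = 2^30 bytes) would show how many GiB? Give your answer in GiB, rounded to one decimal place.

7,450.6 GiB

8 TB × 1,000,000,000,000 bytes/TB = 8,000,000,000,000 bytes
1 GiB = 2^30 bytes = 1,073,741,824 bytes
8,000,000,000,000 / 1,073,741,824 = 7,450.6 GiB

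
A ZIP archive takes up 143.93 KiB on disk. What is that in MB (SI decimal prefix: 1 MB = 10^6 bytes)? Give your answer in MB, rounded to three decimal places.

0.147 MB

143.93 KiB × 1,024 bytes/KiB = 147,384.32 bytes
1 MB = 10^6 bytes = 1,000,000 bytes
147,384.32 / 1,000,000 = 0.147 MB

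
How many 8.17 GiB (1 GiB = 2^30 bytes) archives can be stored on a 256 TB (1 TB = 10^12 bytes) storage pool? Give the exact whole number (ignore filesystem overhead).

Capacity: 256 TB = 256,000,000,000,000 bytes
Per item: 8.17 GiB = 8,772,470,702.08 bytes
⌊256,000,000,000,000 / 8,772,470,702.08⌋ = 29,182

29,182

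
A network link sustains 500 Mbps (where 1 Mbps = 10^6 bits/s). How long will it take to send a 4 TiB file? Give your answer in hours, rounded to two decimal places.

19.55 hours

4 TiB = 4,398,046,511,104 bytes = 35,184,372,088,832 bits
500 Mbps = 500,000,000 bits/s
time = 35,184,372,088,832 / 500,000,000 = 70,368.7442 s
70,368.7442 s / 3600 = 19.55 hours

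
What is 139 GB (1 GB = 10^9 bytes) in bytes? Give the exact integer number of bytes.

139,000,000,000 bytes

139 × 1,000,000,000 = 139,000,000,000 bytes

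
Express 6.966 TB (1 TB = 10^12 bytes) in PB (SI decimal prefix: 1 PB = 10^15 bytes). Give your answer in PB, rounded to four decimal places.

6.966 TB = 6.966 × 10^12 bytes = 6,966,000,000,000 bytes
1 PB = 10^15 bytes = 1,000,000,000,000,000 bytes
6,966,000,000,000 / 1,000,000,000,000,000 = 0.0070 PB

0.0070 PB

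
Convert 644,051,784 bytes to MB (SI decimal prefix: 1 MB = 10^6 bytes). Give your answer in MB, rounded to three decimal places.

644.052 MB

644,051,784 bytes given.
1 MB = 1,000,000 bytes
644,051,784 / 1,000,000 = 644.052 MB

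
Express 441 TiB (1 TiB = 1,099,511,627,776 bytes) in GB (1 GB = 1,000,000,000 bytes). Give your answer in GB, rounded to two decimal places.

441 TiB = 441 × 2^40 bytes = 484,884,627,849,216 bytes
1 GB = 1,000,000,000 bytes
484,884,627,849,216 / 1,000,000,000 = 484,884.63 GB

484,884.63 GB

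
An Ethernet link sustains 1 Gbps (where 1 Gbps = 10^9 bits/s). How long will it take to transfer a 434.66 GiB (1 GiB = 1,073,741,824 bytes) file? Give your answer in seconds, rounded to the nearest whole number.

434.66 GiB = 466,712,621,219.84 bytes = 3,733,700,969,758.72 bits
1 Gbps = 1,000,000,000 bits/s
time = 3,733,700,969,758.72 / 1,000,000,000 = 3,734 s

3,734 seconds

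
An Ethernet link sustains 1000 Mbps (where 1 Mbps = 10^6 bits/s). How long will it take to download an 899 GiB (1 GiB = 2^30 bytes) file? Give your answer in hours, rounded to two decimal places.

899 GiB = 965,293,899,776 bytes = 7,722,351,198,208 bits
1000 Mbps = 1,000,000,000 bits/s
time = 7,722,351,198,208 / 1,000,000,000 = 7,722.3512 s
7,722.3512 s / 3600 = 2.15 hours

2.15 hours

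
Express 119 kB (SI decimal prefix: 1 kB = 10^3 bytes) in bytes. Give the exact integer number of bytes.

119,000 bytes

119 × 1,000 = 119,000 bytes  (1 kB = 10^3 bytes)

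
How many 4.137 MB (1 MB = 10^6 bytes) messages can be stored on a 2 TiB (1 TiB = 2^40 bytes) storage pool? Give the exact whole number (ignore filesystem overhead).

531,550

Capacity: 2 TiB = 2,199,023,255,552 bytes
Per item: 4.137 MB = 4,137,000 bytes
⌊2,199,023,255,552 / 4,137,000⌋ = 531,550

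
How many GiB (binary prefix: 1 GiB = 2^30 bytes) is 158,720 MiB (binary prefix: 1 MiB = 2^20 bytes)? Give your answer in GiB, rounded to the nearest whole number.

155 GiB

158,720 MiB = 158,720 × 2^20 bytes = 166,429,982,720 bytes
1 GiB = 1,073,741,824 bytes
166,429,982,720 / 1,073,741,824 = 155 GiB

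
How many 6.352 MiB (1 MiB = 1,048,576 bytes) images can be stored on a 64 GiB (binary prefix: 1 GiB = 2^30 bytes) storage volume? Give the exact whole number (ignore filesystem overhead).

10,317

Capacity: 64 GiB = 68,719,476,736 bytes
Per item: 6.352 MiB = 6,660,554.752 bytes
⌊68,719,476,736 / 6,660,554.752⌋ = 10,317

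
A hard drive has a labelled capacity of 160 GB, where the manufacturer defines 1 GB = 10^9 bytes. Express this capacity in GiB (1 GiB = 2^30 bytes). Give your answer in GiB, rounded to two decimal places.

160 GB = 160 × 10^9 bytes = 160,000,000,000 bytes
1 GiB = 2^30 bytes = 1,073,741,824 bytes
160,000,000,000 / 1,073,741,824 = 149.01 GiB

149.01 GiB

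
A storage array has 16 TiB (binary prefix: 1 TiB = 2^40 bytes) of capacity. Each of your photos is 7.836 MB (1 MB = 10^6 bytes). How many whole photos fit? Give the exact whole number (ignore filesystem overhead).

2,245,046

Capacity: 16 TiB = 17,592,186,044,416 bytes
Per item: 7.836 MB = 7,836,000 bytes
⌊17,592,186,044,416 / 7,836,000⌋ = 2,245,046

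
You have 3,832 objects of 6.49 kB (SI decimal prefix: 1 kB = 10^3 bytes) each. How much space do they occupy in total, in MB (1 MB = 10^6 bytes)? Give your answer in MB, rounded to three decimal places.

24.870 MB

Total = 3,832 × 6.49 kB = 24869.68 kB
= 24869.68 × 1,000 bytes = 24,869,680 bytes
1 MB = 1,000,000 bytes
24,869,680 / 1,000,000 = 24.870 MB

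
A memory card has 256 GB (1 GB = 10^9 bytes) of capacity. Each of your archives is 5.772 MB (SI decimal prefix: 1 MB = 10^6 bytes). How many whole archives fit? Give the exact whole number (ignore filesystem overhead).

44,352

Capacity: 256 GB = 256,000,000,000 bytes
Per item: 5.772 MB = 5,772,000 bytes
⌊256,000,000,000 / 5,772,000⌋ = 44,352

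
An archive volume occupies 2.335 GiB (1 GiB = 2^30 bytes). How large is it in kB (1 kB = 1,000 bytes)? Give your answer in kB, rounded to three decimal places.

2,507,187.159 kB

2.335 GiB × 1,073,741,824 bytes/GiB = 2,507,187,159.04 bytes
1 kB = 1,000 bytes
2,507,187,159.04 / 1,000 = 2,507,187.159 kB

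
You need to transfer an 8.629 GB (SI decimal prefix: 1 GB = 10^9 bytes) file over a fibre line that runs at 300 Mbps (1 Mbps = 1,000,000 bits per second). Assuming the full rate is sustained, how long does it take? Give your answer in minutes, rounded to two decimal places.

8.629 GB = 8,629,000,000 bytes = 69,032,000,000 bits
300 Mbps = 300,000,000 bits/s
time = 69,032,000,000 / 300,000,000 = 230.107 s
230.107 s / 60 = 3.84 minutes

3.84 minutes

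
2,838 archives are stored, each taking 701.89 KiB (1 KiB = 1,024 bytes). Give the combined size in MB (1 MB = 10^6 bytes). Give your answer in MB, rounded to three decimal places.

Total = 2,838 × 701.89 KiB = 1991963.82 KiB
= 1991963.82 × 1,024 bytes = 2,039,770,951.68 bytes
1 MB = 1,000,000 bytes
2,039,770,951.68 / 1,000,000 = 2,039.771 MB

2,039.771 MB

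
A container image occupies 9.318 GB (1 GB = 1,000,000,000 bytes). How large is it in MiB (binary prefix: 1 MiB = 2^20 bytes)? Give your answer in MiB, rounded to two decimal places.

9.318 GB = 9.318 × 10^9 bytes = 9,318,000,000 bytes
1 MiB = 1,048,576 bytes
9,318,000,000 / 1,048,576 = 8,886.34 MiB

8,886.34 MiB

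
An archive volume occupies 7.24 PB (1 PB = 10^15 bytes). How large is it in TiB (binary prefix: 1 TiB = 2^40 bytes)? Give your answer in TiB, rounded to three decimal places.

7.24 PB × 1,000,000,000,000,000 bytes/PB = 7,240,000,000,000,000 bytes
1 TiB = 2^40 bytes = 1,099,511,627,776 bytes
7,240,000,000,000,000 / 1,099,511,627,776 = 6,584.742 TiB

6,584.742 TiB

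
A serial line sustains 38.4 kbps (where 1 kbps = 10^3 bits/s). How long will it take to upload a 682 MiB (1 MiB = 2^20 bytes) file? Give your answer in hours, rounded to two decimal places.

682 MiB = 715,128,832 bytes = 5,721,030,656 bits
38.4 kbps = 38,400 bits/s
time = 5,721,030,656 / 38,400 = 148,985.1733 s
148,985.1733 s / 3600 = 41.38 hours

41.38 hours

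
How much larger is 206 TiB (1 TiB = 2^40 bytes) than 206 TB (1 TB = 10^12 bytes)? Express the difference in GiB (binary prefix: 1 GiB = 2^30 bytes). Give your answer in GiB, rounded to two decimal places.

206 TiB = 206 × 1,099,511,627,776 = 226,499,395,321,856 bytes
206 TB = 206 × 1,000,000,000,000 = 206,000,000,000,000 bytes
difference = 20,499,395,321,856 bytes
20,499,395,321,856 / 1,073,741,824 = 19,091.55 GiB

19,091.55 GiB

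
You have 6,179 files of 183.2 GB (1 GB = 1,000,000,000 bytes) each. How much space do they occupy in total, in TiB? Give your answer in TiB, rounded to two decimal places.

1,029.54 TiB

Total = 6,179 × 183.2 GB = 1131992.8 GB
= 1131992.8 × 1,000,000,000 bytes = 1,131,992,800,000,000 bytes
1 TiB = 1,099,511,627,776 bytes
1,131,992,800,000,000 / 1,099,511,627,776 = 1,029.54 TiB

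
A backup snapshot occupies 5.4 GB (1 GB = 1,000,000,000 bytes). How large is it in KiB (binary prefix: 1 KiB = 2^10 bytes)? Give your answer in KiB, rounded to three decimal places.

5.4 GB × 1,000,000,000 bytes/GB = 5,400,000,000 bytes
1 KiB = 2^10 bytes = 1,024 bytes
5,400,000,000 / 1,024 = 5,273,437.500 KiB

5,273,437.500 KiB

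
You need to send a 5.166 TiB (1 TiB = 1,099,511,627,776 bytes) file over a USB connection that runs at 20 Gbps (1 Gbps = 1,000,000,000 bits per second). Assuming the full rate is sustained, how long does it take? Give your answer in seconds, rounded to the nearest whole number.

2,272 seconds

5.166 TiB = 5,680,077,069,090.816 bytes = 45,440,616,552,726.528 bits
20 Gbps = 20,000,000,000 bits/s
time = 45,440,616,552,726.528 / 20,000,000,000 = 2,272 s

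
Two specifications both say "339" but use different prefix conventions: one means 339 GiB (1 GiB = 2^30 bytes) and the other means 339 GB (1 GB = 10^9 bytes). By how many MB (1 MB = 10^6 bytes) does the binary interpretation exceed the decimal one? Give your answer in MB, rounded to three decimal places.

24,998.478 MB

339 GiB = 339 × 1,073,741,824 = 363,998,478,336 bytes
339 GB = 339 × 1,000,000,000 = 339,000,000,000 bytes
difference = 24,998,478,336 bytes
24,998,478,336 / 1,000,000 = 24,998.478 MB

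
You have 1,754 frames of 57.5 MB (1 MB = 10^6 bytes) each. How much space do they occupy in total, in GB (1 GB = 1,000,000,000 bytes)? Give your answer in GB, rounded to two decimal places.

100.86 GB

Total = 1,754 × 57.5 MB = 100,855 MB
= 100,855 × 1,000,000 bytes = 100,855,000,000 bytes
1 GB = 1,000,000,000 bytes
100,855,000,000 / 1,000,000,000 = 100.86 GB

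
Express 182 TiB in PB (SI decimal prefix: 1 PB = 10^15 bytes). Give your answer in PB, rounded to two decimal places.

0.20 PB

182 TiB = 182 × 2^40 bytes = 200,111,116,255,232 bytes
1 PB = 10^15 bytes = 1,000,000,000,000,000 bytes
200,111,116,255,232 / 1,000,000,000,000,000 = 0.20 PB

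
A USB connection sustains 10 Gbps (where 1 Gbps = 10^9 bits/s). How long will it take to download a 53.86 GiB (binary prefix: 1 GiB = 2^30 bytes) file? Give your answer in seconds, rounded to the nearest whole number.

53.86 GiB = 57,831,734,640.64 bytes = 462,653,877,125.12 bits
10 Gbps = 10,000,000,000 bits/s
time = 462,653,877,125.12 / 10,000,000,000 = 46 s

46 seconds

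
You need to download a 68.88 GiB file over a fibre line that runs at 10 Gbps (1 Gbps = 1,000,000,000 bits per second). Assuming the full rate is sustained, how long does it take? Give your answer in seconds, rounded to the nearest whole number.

59 seconds

68.88 GiB = 73,959,336,837.12 bytes = 591,674,694,696.96 bits
10 Gbps = 10,000,000,000 bits/s
time = 591,674,694,696.96 / 10,000,000,000 = 59 s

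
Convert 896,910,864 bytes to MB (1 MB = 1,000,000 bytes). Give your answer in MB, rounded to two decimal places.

896,910,864 bytes given.
1 MB = 10^6 bytes = 1,000,000 bytes
896,910,864 / 1,000,000 = 896.91 MB

896.91 MB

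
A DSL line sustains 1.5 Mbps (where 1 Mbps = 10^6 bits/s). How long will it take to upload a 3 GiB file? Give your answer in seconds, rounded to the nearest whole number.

17,180 seconds

3 GiB = 3,221,225,472 bytes = 25,769,803,776 bits
1.5 Mbps = 1,500,000 bits/s
time = 25,769,803,776 / 1,500,000 = 17,180 s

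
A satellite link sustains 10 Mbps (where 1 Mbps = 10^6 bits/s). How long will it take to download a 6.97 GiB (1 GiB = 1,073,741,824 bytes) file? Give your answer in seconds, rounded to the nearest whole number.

5,987 seconds

6.97 GiB = 7,483,980,513.28 bytes = 59,871,844,106.24 bits
10 Mbps = 10,000,000 bits/s
time = 59,871,844,106.24 / 10,000,000 = 5,987 s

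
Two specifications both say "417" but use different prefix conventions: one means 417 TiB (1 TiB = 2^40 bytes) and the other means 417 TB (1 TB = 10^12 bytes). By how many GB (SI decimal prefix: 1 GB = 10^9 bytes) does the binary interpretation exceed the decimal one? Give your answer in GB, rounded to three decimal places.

417 TiB = 417 × 1,099,511,627,776 = 458,496,348,782,592 bytes
417 TB = 417 × 1,000,000,000,000 = 417,000,000,000,000 bytes
difference = 41,496,348,782,592 bytes
41,496,348,782,592 / 1,000,000,000 = 41,496.349 GB

41,496.349 GB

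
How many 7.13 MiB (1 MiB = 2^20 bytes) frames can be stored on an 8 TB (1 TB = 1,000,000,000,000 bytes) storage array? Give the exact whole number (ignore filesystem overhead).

Capacity: 8 TB = 8,000,000,000,000 bytes
Per item: 7.13 MiB = 7,476,346.88 bytes
⌊8,000,000,000,000 / 7,476,346.88⌋ = 1,070,041

1,070,041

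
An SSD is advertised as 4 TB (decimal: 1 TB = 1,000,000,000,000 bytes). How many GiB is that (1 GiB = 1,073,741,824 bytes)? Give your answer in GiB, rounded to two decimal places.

4 TB × 1,000,000,000,000 bytes/TB = 4,000,000,000,000 bytes
1 GiB = 2^30 bytes = 1,073,741,824 bytes
4,000,000,000,000 / 1,073,741,824 = 3,725.29 GiB

3,725.29 GiB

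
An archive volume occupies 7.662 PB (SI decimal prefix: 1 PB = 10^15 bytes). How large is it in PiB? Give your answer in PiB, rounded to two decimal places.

6.81 PiB

7.662 PB × 1,000,000,000,000,000 bytes/PB = 7,662,000,000,000,000 bytes
1 PiB = 2^50 bytes = 1,125,899,906,842,624 bytes
7,662,000,000,000,000 / 1,125,899,906,842,624 = 6.81 PiB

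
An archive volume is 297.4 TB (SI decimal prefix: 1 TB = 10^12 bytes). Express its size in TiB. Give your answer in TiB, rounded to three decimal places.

297.4 TB = 297.4 × 10^12 bytes = 297,400,000,000,000 bytes
1 TiB = 1,099,511,627,776 bytes
297,400,000,000,000 / 1,099,511,627,776 = 270.484 TiB

270.484 TiB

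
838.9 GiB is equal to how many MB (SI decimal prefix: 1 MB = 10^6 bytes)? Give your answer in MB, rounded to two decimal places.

838.9 GiB × 1,073,741,824 bytes/GiB = 900,762,016,153.6 bytes
1 MB = 1,000,000 bytes
900,762,016,153.6 / 1,000,000 = 900,762.02 MB

900,762.02 MB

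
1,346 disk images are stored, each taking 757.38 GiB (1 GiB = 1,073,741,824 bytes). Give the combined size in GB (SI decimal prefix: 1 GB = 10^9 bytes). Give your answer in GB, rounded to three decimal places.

1,094,608.364 GB

Total = 1,346 × 757.38 GiB = 1019433.48 GiB
= 1019433.48 × 1,073,741,824 bytes = 1,094,608,364,261,867.52 bytes
1 GB = 1,000,000,000 bytes
1,094,608,364,261,867.52 / 1,000,000,000 = 1,094,608.364 GB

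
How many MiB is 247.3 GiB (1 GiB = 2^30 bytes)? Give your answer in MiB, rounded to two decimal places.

253,235.20 MiB

247.3 GiB = 247.3 × 2^30 bytes = 265,536,353,075.2 bytes
1 MiB = 1,048,576 bytes
265,536,353,075.2 / 1,048,576 = 253,235.20 MiB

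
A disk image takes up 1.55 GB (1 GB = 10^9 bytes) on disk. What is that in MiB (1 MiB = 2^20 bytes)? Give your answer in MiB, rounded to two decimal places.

1.55 GB × 1,000,000,000 bytes/GB = 1,550,000,000 bytes
1 MiB = 2^20 bytes = 1,048,576 bytes
1,550,000,000 / 1,048,576 = 1,478.20 MiB

1,478.20 MiB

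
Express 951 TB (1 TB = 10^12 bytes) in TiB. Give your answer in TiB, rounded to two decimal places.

951 TB = 951 × 10^12 bytes = 951,000,000,000,000 bytes
1 TiB = 2^40 bytes = 1,099,511,627,776 bytes
951,000,000,000,000 / 1,099,511,627,776 = 864.93 TiB

864.93 TiB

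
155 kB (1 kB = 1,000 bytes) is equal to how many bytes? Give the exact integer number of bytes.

155,000 bytes

155 × 1,000 = 155,000 bytes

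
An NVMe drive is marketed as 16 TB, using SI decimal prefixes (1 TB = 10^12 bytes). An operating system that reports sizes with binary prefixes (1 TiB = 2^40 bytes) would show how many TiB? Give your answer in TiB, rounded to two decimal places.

16 TB × 1,000,000,000,000 bytes/TB = 16,000,000,000,000 bytes
1 TiB = 1,099,511,627,776 bytes
16,000,000,000,000 / 1,099,511,627,776 = 14.55 TiB

14.55 TiB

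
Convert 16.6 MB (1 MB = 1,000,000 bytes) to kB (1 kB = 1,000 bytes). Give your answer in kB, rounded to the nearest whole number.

16.6 MB = 16.6 × 10^6 bytes = 16,600,000 bytes
1 kB = 10^3 bytes = 1,000 bytes
16,600,000 / 1,000 = 16,600 kB

16,600 kB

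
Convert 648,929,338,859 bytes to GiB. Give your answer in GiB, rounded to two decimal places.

604.36 GiB

648,929,338,859 bytes given.
1 GiB = 1,073,741,824 bytes
648,929,338,859 / 1,073,741,824 = 604.36 GiB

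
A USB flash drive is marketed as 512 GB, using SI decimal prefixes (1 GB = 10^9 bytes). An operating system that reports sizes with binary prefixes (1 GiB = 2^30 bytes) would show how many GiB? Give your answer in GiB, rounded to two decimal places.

476.84 GiB

512 GB × 1,000,000,000 bytes/GB = 512,000,000,000 bytes
1 GiB = 2^30 bytes = 1,073,741,824 bytes
512,000,000,000 / 1,073,741,824 = 476.84 GiB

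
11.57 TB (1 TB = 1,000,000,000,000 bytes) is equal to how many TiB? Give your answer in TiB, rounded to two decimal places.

11.57 TB = 11.57 × 10^12 bytes = 11,570,000,000,000 bytes
1 TiB = 1,099,511,627,776 bytes
11,570,000,000,000 / 1,099,511,627,776 = 10.52 TiB

10.52 TiB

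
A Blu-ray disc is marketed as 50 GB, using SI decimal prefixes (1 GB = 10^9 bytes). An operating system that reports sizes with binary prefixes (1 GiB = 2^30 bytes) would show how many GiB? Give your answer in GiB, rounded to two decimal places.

46.57 GiB

50 GB = 50 × 10^9 bytes = 50,000,000,000 bytes
1 GiB = 2^30 bytes = 1,073,741,824 bytes
50,000,000,000 / 1,073,741,824 = 46.57 GiB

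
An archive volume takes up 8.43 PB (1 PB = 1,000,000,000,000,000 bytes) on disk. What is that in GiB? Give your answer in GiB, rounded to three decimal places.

8.43 PB × 1,000,000,000,000,000 bytes/PB = 8,430,000,000,000,000 bytes
1 GiB = 2^30 bytes = 1,073,741,824 bytes
8,430,000,000,000,000 / 1,073,741,824 = 7,851,049.304 GiB

7,851,049.304 GiB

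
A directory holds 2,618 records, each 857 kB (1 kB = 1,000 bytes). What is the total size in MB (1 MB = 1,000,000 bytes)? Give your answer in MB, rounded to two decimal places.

Total = 2,618 × 857 kB = 2,243,626 kB
= 2,243,626 × 1,000 bytes = 2,243,626,000 bytes
1 MB = 1,000,000 bytes
2,243,626,000 / 1,000,000 = 2,243.63 MB

2,243.63 MB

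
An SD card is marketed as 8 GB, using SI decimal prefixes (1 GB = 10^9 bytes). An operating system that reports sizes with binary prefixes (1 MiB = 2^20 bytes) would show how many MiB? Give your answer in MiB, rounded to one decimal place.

8 GB = 8 × 10^9 bytes = 8,000,000,000 bytes
1 MiB = 2^20 bytes = 1,048,576 bytes
8,000,000,000 / 1,048,576 = 7,629.4 MiB

7,629.4 MiB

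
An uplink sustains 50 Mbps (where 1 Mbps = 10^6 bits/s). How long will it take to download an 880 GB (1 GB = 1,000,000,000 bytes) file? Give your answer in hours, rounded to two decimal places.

39.11 hours

880 GB = 880,000,000,000 bytes = 7,040,000,000,000 bits
50 Mbps = 50,000,000 bits/s
time = 7,040,000,000,000 / 50,000,000 = 140,800.0000 s
140,800.0000 s / 3600 = 39.11 hours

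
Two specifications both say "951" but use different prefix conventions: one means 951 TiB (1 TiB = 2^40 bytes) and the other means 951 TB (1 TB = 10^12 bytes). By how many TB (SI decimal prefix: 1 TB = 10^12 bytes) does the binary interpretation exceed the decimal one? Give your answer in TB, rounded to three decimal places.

94.636 TB

951 TiB = 951 × 1,099,511,627,776 = 1,045,635,558,014,976 bytes
951 TB = 951 × 1,000,000,000,000 = 951,000,000,000,000 bytes
difference = 94,635,558,014,976 bytes
94,635,558,014,976 / 1,000,000,000,000 = 94.636 TB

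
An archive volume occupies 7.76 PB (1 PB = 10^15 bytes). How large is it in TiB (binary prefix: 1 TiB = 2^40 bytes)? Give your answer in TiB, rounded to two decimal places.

7.76 PB = 7.76 × 10^15 bytes = 7,760,000,000,000,000 bytes
1 TiB = 2^40 bytes = 1,099,511,627,776 bytes
7,760,000,000,000,000 / 1,099,511,627,776 = 7,057.68 TiB

7,057.68 TiB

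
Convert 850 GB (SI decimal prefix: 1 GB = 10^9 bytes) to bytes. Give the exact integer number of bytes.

850 × 1,000,000,000 = 850,000,000,000 bytes  (1 GB = 10^9 bytes)

850,000,000,000 bytes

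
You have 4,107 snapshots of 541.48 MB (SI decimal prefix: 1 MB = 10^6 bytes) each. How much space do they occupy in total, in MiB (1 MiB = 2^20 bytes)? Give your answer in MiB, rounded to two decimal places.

2,120,836.60 MiB

Total = 4,107 × 541.48 MB = 2223858.36 MB
= 2223858.36 × 1,000,000 bytes = 2,223,858,360,000 bytes
1 MiB = 1,048,576 bytes
2,223,858,360,000 / 1,048,576 = 2,120,836.60 MiB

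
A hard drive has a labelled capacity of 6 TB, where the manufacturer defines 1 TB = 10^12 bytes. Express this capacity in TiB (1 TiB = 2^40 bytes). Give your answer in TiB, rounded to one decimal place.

5.5 TiB

6 TB × 1,000,000,000,000 bytes/TB = 6,000,000,000,000 bytes
1 TiB = 1,099,511,627,776 bytes
6,000,000,000,000 / 1,099,511,627,776 = 5.5 TiB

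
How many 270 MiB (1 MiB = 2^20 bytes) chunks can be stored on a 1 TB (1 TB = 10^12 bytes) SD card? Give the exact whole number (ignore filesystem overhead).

Capacity: 1 TB = 1,000,000,000,000 bytes
Per item: 270 MiB = 283,115,520 bytes
⌊1,000,000,000,000 / 283,115,520⌋ = 3,532

3,532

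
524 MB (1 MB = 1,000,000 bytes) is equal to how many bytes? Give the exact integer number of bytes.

524 × 1,000,000 = 524,000,000 bytes  (1 MB = 10^6 bytes)

524,000,000 bytes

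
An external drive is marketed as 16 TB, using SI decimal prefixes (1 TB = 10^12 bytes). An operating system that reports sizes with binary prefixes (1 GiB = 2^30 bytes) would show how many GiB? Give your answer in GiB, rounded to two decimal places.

16 TB = 16 × 10^12 bytes = 16,000,000,000,000 bytes
1 GiB = 2^30 bytes = 1,073,741,824 bytes
16,000,000,000,000 / 1,073,741,824 = 14,901.16 GiB

14,901.16 GiB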